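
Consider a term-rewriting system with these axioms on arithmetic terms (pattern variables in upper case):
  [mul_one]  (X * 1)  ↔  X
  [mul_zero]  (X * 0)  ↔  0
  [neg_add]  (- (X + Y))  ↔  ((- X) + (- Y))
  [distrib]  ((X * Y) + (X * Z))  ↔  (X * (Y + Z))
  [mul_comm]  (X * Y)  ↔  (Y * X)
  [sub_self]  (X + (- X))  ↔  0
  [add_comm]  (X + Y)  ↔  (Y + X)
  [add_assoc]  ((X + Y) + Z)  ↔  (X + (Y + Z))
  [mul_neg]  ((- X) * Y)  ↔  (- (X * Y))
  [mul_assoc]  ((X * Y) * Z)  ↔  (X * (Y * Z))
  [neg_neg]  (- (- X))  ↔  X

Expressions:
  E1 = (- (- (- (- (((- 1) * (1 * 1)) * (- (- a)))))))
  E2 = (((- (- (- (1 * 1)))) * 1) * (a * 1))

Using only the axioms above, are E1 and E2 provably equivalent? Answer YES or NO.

(1) (- (- (- (((- 1) * (1 * 1)) * (- (- a))))))  =[neg_neg →]=  (- (((- 1) * (1 * 1)) * (- (- a))))    ⊢ (- (- (((- 1) * (1 * 1)) * (- (- a)))))
(2) (1 * 1)  =[mul_one →]=  1    ⊢ (- (- (((- 1) * 1) * (- (- a)))))
(3) (- (- (((- 1) * 1) * (- (- a)))))  =[neg_neg →]=  (((- 1) * 1) * (- (- a)))
(4) ((- 1) * 1)  =[mul_one →]=  (- 1)    ⊢ ((- 1) * (- (- a)))
(5) (- (- a))  =[neg_neg →]=  a    ⊢ ((- 1) * a)
(6) 1  =[mul_one ←]=  (1 * 1)    ⊢ ((- (1 * 1)) * a)
(7) (- (1 * 1))  =[neg_neg ←]=  (- (- (- (1 * 1))))    ⊢ ((- (- (- (1 * 1)))) * a)
(8) a  =[mul_one ←]=  (a * 1)    ⊢ ((- (- (- (1 * 1)))) * (a * 1))
(9) (- (- (- (1 * 1))))  =[mul_one ←]=  ((- (- (- (1 * 1)))) * 1)    ⊢ E2

YES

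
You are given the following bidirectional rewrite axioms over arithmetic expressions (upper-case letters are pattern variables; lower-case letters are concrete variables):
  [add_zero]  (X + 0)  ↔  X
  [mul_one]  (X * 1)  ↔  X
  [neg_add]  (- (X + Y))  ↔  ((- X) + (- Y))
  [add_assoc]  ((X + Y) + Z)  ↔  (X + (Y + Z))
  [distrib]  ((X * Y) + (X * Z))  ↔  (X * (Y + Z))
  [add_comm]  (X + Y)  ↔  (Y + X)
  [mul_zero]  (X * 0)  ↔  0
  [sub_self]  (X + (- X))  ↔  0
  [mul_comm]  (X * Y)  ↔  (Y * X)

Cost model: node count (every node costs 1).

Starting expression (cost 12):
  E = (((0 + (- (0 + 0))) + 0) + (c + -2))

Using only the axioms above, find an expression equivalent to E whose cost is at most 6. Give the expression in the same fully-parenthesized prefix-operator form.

1. [add_zero →] (0 + 0)  →  0;  E = (((0 + (- 0)) + 0) + (c + -2))
2. [add_comm →] (c + -2)  →  (-2 + c);  E = (((0 + (- 0)) + 0) + (-2 + c))
3. [add_zero →] ((0 + (- 0)) + 0)  →  (0 + (- 0));  E = ((0 + (- 0)) + (-2 + c))
4. [add_comm →] (0 + (- 0))  →  ((- 0) + 0);  E = (((- 0) + 0) + (-2 + c))
5. [add_comm →] (-2 + c)  →  (c + -2);  E = (((- 0) + 0) + (c + -2))
6. [add_zero →] ((- 0) + 0)  →  (- 0);  cost 6 ≤ 6, done

((- 0) + (c + -2))   [cost 6]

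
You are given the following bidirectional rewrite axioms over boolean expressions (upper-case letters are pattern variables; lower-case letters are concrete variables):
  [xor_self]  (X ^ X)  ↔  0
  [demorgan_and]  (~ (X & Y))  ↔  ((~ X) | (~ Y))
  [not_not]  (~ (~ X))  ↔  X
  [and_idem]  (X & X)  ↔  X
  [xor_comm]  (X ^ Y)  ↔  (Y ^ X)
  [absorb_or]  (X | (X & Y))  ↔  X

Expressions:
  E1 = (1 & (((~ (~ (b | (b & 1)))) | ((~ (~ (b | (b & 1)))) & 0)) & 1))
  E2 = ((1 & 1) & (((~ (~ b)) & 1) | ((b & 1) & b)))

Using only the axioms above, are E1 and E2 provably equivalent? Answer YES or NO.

YES

1. [absorb_or →] ((~ (~ (b | (b & 1)))) | ((~ (~ (b | (b & 1)))) & 0))  →  (~ (~ (b | (b & 1))));  E1 = (1 & ((~ (~ (b | (b & 1)))) & 1))
2. [not_not →] (~ (~ (b | (b & 1))))  →  (b | (b & 1));  E1 = (1 & ((b | (b & 1)) & 1))
3. [absorb_or →] (b | (b & 1))  →  b;  E1 = (1 & (b & 1))
4. [and_idem ←] 1  →  (1 & 1);  E1 = ((1 & 1) & (b & 1))
5. [absorb_or ←] (b & 1)  →  ((b & 1) | ((b & 1) & b));  E1 = ((1 & 1) & ((b & 1) | ((b & 1) & b)))
6. [not_not ←] b  →  (~ (~ b));  this is E2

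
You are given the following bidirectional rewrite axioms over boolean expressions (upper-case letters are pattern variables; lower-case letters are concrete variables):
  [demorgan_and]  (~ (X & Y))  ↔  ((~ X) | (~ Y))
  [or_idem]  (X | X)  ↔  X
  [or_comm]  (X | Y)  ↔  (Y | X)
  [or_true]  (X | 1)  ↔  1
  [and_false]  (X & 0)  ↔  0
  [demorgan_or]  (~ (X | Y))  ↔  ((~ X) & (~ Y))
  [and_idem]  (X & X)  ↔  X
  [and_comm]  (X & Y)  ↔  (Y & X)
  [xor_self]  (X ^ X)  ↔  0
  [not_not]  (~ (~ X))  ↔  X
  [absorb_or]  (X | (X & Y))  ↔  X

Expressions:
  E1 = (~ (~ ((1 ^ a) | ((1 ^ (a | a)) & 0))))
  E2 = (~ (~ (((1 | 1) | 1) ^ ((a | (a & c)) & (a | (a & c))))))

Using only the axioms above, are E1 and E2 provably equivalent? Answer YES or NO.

1. [or_idem →] (a | a)  →  a;  E1 = (~ (~ ((1 ^ a) | ((1 ^ a) & 0))))
2. [absorb_or →] ((1 ^ a) | ((1 ^ a) & 0))  →  (1 ^ a);  E1 = (~ (~ (1 ^ a)))
3. [not_not →] (~ (~ (1 ^ a)))  →  (1 ^ a)
4. [or_idem ←] 1  →  (1 | 1);  E1 = ((1 | 1) ^ a)
5. [absorb_or ←] a  →  (a | (a & c));  E1 = ((1 | 1) ^ (a | (a & c)))
6. [and_idem ←] (a | (a & c))  →  ((a | (a & c)) & (a | (a & c)));  E1 = ((1 | 1) ^ ((a | (a & c)) & (a | (a & c))))
7. [or_idem ←] 1  →  (1 | 1);  E1 = (((1 | 1) | 1) ^ ((a | (a & c)) & (a | (a & c))))
8. [not_not ←] (((1 | 1) | 1) ^ ((a | (a & c)) & (a | (a & c))))  →  (~ (~ (((1 | 1) | 1) ^ ((a | (a & c)) & (a | (a & c))))));  this is E2

YES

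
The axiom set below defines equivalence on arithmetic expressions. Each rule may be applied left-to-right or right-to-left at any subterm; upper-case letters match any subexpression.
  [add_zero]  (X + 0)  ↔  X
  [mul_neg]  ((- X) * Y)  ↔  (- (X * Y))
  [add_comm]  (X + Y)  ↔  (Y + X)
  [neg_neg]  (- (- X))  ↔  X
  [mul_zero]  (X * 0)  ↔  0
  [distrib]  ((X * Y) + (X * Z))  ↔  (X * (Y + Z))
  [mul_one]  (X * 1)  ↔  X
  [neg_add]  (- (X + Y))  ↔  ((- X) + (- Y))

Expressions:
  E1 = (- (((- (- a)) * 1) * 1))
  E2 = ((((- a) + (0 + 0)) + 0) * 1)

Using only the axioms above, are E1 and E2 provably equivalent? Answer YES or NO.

1. [neg_neg →] (- (- a))  →  a;  E1 = (- ((a * 1) * 1))
2. [mul_one →] ((a * 1) * 1)  →  (a * 1);  E1 = (- (a * 1))
3. [mul_one →] (a * 1)  →  a;  E1 = (- a)
4. [add_zero ←] (- a)  →  ((- a) + 0)
5. [add_zero ←] (- a)  →  ((- a) + 0);  E1 = (((- a) + 0) + 0)
6. [add_zero ←] 0  →  (0 + 0);  E1 = (((- a) + (0 + 0)) + 0)
7. [mul_one ←] (((- a) + (0 + 0)) + 0)  →  ((((- a) + (0 + 0)) + 0) * 1);  this is E2

YES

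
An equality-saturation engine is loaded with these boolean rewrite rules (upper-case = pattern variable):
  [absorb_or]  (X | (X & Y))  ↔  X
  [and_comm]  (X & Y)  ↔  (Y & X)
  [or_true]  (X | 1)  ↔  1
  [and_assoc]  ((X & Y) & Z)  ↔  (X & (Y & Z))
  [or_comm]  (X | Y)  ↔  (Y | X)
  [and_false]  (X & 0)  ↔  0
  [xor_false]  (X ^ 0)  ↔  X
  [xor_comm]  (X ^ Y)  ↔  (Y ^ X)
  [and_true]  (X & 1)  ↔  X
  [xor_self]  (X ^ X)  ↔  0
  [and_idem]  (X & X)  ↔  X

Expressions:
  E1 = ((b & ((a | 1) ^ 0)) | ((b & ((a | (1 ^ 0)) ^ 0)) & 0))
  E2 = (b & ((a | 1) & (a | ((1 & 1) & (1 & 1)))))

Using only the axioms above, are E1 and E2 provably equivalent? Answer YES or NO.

step 1: xor_false (→) rewrites ((a | (1 ^ 0)) ^ 0) into (a | (1 ^ 0)), now ((b & ((a | 1) ^ 0)) | ((b & (a | (1 ^ 0))) & 0))
step 2: xor_false (→) rewrites ((a | 1) ^ 0) into (a | 1), now ((b & (a | 1)) | ((b & (a | (1 ^ 0))) & 0))
step 3: xor_false (→) rewrites (1 ^ 0) into 1, now ((b & (a | 1)) | ((b & (a | 1)) & 0))
step 4: absorb_or (→) rewrites ((b & (a | 1)) | ((b & (a | 1)) & 0)) into (b & (a | 1))
step 5: and_idem (←) rewrites (a | 1) into ((a | 1) & (a | 1)), now (b & ((a | 1) & (a | 1)))
step 6: and_true (←) rewrites 1 into (1 & 1), now (b & ((a | 1) & (a | (1 & 1))))
step 7: and_idem (←) rewrites (1 & 1) into ((1 & 1) & (1 & 1)), which is E2

YES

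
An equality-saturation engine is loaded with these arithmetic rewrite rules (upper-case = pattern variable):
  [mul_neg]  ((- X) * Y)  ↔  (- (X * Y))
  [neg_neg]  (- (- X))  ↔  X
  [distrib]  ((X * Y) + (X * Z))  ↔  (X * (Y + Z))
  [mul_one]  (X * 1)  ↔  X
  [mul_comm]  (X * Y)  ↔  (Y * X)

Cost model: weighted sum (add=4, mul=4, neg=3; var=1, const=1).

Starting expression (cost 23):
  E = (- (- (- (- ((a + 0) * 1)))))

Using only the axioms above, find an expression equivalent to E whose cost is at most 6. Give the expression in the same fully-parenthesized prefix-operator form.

1. [mul_one →] ((a + 0) * 1)  →  (a + 0);  E = (- (- (- (- (a + 0)))))
2. [neg_neg →] (- (- (- (a + 0))))  →  (- (a + 0));  E = (- (- (a + 0)))
3. [neg_neg →] (- (- (a + 0)))  →  (a + 0);  cost 6 ≤ 6, done

(a + 0)   [cost 6]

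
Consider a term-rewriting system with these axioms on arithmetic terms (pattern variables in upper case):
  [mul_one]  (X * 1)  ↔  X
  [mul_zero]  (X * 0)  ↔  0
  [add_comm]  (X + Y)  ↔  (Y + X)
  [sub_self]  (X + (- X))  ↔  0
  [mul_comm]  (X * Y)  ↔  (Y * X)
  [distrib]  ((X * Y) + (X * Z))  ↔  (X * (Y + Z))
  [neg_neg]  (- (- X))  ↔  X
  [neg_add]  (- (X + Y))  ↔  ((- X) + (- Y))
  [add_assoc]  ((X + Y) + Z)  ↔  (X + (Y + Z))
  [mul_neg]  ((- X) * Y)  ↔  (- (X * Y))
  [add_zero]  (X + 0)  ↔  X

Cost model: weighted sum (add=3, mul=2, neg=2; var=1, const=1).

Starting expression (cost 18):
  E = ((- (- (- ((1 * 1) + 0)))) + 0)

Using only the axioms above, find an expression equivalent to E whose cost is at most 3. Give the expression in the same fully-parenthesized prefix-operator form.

(- 1)   [cost 3]

(1) ((1 * 1) + 0)  =[add_zero →]=  (1 * 1)    ⊢ ((- (- (- (1 * 1)))) + 0)
(2) (1 * 1)  =[mul_one →]=  1    ⊢ ((- (- (- 1))) + 0)
(3) ((- (- (- 1))) + 0)  =[add_zero →]=  (- (- (- 1)))
(4) (- (- (- 1)))  =[neg_neg →]=  (- 1)    ⊢ cost 3, within 3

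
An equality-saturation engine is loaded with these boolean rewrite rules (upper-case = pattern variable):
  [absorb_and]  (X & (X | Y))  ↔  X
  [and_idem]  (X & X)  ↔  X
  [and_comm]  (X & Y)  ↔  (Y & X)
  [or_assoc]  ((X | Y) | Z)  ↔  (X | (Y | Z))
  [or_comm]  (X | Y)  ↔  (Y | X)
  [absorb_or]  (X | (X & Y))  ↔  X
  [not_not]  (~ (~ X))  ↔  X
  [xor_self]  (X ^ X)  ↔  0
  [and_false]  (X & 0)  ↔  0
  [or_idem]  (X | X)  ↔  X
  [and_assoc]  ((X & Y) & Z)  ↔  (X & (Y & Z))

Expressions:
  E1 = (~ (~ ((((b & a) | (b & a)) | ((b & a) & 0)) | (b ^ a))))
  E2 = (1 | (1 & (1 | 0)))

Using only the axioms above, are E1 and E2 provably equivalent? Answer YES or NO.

NO

Every axiom is a valid identity, so a rewrite proof would force E1 and E2 to agree under every assignment.
At a=0, b=0: E1 = 0 but E2 = 1; they differ, so no derivation exists.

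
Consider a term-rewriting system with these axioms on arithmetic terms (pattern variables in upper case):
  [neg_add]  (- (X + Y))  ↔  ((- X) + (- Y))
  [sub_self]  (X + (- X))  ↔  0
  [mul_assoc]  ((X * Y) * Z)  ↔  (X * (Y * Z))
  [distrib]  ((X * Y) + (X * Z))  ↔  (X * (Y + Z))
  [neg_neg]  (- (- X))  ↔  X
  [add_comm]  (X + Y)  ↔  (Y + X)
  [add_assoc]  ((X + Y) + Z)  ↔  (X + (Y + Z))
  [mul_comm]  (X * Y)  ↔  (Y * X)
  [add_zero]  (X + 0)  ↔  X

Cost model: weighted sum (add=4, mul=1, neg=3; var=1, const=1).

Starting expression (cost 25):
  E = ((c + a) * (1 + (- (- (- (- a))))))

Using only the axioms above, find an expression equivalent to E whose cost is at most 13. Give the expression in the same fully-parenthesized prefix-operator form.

((1 + a) * (c + a))   [cost 13]

1. [mul_comm →] ((c + a) * (1 + (- (- (- (- a))))))  →  ((1 + (- (- (- (- a))))) * (c + a))
2. [neg_neg →] (- (- (- (- a))))  →  (- (- a));  E = ((1 + (- (- a))) * (c + a))
3. [neg_neg →] (- (- a))  →  a;  cost 13 ≤ 13, done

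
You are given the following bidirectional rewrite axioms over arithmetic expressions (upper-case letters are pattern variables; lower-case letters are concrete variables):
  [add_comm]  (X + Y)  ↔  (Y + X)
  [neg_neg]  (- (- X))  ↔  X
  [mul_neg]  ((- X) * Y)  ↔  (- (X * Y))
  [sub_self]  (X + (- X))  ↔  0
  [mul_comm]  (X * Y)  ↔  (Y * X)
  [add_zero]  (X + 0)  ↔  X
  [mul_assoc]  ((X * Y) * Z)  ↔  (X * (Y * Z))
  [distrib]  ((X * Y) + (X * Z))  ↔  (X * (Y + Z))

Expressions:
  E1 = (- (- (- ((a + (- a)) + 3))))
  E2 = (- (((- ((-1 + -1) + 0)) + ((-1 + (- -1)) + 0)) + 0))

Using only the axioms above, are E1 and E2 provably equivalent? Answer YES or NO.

NO

The axioms are sound identities: if E1 ↔* E2 then E1 and E2 evaluate identically under any assignment.
Under a=0: E1 evaluates to -3, E2 to -2. Distinct ⇒ no rewrite sequence connects them.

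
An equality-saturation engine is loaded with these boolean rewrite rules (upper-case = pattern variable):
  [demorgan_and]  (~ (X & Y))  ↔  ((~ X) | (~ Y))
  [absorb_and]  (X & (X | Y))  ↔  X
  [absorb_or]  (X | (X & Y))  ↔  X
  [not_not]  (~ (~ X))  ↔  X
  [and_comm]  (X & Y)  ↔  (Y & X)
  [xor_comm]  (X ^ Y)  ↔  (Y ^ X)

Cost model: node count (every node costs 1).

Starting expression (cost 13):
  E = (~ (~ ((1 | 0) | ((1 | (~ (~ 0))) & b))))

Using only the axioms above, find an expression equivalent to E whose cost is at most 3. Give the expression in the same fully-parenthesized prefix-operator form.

(1 | 0)   [cost 3]

step 1: not_not (→) rewrites (~ (~ 0)) into 0, now (~ (~ ((1 | 0) | ((1 | 0) & b))))
step 2: not_not (→) rewrites (~ (~ ((1 | 0) | ((1 | 0) & b)))) into ((1 | 0) | ((1 | 0) & b))
step 3: absorb_or (→) rewrites ((1 | 0) | ((1 | 0) & b)) into (1 | 0), reaching cost 3 (bound 3)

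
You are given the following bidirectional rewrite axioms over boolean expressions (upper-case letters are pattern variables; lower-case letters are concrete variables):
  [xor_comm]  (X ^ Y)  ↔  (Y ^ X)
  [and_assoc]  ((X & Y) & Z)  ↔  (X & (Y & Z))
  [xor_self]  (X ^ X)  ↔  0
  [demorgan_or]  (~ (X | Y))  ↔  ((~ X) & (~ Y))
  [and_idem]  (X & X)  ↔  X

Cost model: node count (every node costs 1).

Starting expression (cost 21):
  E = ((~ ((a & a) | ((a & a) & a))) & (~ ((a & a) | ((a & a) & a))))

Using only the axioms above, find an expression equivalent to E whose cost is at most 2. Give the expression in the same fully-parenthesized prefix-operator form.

step 1: and_idem (→) rewrites ((~ ((a & a) | ((a & a) & a))) & (~ ((a & a) | ((a & a) & a)))) into (~ ((a & a) | ((a & a) & a)))
step 2: and_idem (→) rewrites (a & a) into a, now (~ ((a & a) | (a & a)))
step 3: demorgan_or (→) rewrites (~ ((a & a) | (a & a))) into ((~ (a & a)) & (~ (a & a)))
step 4: and_idem (→) rewrites ((~ (a & a)) & (~ (a & a))) into (~ (a & a))
step 5: and_idem (→) rewrites (a & a) into a, reaching cost 2 (bound 2)

(~ a)   [cost 2]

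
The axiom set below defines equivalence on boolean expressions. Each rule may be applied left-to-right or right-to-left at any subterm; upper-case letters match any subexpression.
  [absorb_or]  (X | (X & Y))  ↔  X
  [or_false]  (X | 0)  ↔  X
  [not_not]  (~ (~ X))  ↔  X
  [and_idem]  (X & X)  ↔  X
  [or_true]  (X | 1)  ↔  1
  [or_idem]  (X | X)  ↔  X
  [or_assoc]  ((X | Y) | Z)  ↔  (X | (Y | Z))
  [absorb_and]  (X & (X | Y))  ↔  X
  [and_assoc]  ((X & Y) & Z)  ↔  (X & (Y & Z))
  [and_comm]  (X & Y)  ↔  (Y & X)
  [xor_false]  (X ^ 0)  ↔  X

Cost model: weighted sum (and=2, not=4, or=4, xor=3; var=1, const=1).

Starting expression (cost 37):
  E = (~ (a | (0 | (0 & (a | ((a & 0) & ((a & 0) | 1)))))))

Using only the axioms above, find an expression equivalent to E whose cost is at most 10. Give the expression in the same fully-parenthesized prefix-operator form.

1. [absorb_and →] ((a & 0) & ((a & 0) | 1))  →  (a & 0);  E = (~ (a | (0 | (0 & (a | (a & 0))))))
2. [absorb_or →] (a | (a & 0))  →  a;  E = (~ (a | (0 | (0 & a))))
3. [absorb_or →] (0 | (0 & a))  →  0;  cost 10 ≤ 10, done

(~ (a | 0))   [cost 10]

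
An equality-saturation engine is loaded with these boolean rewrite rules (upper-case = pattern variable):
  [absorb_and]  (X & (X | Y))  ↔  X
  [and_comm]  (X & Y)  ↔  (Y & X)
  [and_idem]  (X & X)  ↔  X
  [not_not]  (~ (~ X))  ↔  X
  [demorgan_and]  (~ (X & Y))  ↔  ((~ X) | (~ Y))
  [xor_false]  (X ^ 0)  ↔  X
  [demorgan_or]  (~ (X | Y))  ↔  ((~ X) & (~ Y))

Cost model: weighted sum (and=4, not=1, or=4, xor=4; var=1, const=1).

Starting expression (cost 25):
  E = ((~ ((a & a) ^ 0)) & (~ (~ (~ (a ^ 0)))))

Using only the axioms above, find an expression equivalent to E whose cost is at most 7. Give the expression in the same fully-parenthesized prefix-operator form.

(~ (a ^ 0))   [cost 7]

step 1: not_not (→) rewrites (~ (~ (~ (a ^ 0)))) into (~ (a ^ 0)), now ((~ ((a & a) ^ 0)) & (~ (a ^ 0)))
step 2: and_idem (→) rewrites (a & a) into a, now ((~ (a ^ 0)) & (~ (a ^ 0)))
step 3: and_idem (→) rewrites ((~ (a ^ 0)) & (~ (a ^ 0))) into (~ (a ^ 0)), reaching cost 7 (bound 7)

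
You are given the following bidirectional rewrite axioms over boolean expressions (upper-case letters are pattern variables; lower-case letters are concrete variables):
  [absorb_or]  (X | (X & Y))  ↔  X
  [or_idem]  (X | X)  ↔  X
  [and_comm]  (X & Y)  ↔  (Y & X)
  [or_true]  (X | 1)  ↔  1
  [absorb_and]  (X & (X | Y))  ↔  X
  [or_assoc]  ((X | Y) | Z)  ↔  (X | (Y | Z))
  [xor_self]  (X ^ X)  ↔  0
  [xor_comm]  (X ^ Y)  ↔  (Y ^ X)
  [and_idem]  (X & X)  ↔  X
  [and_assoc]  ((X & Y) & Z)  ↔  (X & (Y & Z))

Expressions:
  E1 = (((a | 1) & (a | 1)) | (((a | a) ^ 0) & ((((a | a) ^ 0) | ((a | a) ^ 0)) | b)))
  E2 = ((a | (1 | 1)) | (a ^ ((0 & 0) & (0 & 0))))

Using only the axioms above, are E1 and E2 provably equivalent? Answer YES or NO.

YES

step 1: or_idem (→) rewrites (((a | a) ^ 0) | ((a | a) ^ 0)) into ((a | a) ^ 0), now (((a | 1) & (a | 1)) | (((a | a) ^ 0) & (((a | a) ^ 0) | b)))
step 2: and_idem (→) rewrites ((a | 1) & (a | 1)) into (a | 1), now ((a | 1) | (((a | a) ^ 0) & (((a | a) ^ 0) | b)))
step 3: absorb_and (→) rewrites (((a | a) ^ 0) & (((a | a) ^ 0) | b)) into ((a | a) ^ 0), now ((a | 1) | ((a | a) ^ 0))
step 4: or_idem (→) rewrites (a | a) into a, now ((a | 1) | (a ^ 0))
step 5: and_idem (←) rewrites 0 into (0 & 0), now ((a | 1) | (a ^ (0 & 0)))
step 6: and_idem (←) rewrites (0 & 0) into ((0 & 0) & (0 & 0)), now ((a | 1) | (a ^ ((0 & 0) & (0 & 0))))
step 7: or_idem (←) rewrites 1 into (1 | 1), which is E2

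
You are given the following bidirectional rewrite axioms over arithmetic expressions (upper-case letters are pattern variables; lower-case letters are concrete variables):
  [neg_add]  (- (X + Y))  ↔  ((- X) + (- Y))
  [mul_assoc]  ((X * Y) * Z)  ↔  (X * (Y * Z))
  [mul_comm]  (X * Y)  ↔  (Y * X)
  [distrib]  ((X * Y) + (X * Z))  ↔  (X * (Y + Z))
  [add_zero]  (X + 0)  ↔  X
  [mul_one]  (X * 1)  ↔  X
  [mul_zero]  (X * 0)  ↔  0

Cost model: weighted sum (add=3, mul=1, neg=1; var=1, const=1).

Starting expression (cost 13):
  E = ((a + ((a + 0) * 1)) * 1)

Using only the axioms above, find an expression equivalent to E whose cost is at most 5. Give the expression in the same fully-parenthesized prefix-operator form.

(a + a)   [cost 5]

step 1: mul_one (→) rewrites ((a + 0) * 1) into (a + 0), now ((a + (a + 0)) * 1)
step 2: mul_one (→) rewrites ((a + (a + 0)) * 1) into (a + (a + 0))
step 3: add_zero (→) rewrites (a + 0) into a, reaching cost 5 (bound 5)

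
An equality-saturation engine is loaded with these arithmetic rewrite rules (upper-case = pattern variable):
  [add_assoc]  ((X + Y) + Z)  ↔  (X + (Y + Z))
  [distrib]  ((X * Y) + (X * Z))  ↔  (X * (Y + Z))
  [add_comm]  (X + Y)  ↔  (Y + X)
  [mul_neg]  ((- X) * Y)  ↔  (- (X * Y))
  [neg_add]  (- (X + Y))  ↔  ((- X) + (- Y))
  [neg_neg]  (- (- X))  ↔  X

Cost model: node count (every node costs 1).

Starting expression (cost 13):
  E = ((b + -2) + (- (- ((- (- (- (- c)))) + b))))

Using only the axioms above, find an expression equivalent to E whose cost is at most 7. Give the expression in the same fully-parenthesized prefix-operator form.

((b + -2) + (c + b))   [cost 7]

step 1: neg_neg (→) rewrites (- (- (- c))) into (- c), now ((b + -2) + (- (- ((- (- c)) + b))))
step 2: neg_neg (→) rewrites (- (- c)) into c, now ((b + -2) + (- (- (c + b))))
step 3: neg_neg (→) rewrites (- (- (c + b))) into (c + b), reaching cost 7 (bound 7)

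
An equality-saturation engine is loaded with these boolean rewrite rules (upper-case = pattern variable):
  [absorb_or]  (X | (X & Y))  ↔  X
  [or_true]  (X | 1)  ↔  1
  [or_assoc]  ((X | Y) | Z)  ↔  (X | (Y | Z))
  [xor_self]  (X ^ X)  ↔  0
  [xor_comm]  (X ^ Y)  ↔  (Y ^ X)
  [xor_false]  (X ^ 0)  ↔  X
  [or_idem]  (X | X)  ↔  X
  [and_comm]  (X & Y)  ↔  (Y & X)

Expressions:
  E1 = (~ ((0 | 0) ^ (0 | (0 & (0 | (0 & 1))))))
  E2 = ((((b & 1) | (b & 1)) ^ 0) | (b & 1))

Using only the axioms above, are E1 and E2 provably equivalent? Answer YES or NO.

The axioms are sound identities: if E1 ↔* E2 then E1 and E2 evaluate identically under any assignment.
Under b=0: E1 evaluates to 1, E2 to 0. Distinct ⇒ no rewrite sequence connects them.

NO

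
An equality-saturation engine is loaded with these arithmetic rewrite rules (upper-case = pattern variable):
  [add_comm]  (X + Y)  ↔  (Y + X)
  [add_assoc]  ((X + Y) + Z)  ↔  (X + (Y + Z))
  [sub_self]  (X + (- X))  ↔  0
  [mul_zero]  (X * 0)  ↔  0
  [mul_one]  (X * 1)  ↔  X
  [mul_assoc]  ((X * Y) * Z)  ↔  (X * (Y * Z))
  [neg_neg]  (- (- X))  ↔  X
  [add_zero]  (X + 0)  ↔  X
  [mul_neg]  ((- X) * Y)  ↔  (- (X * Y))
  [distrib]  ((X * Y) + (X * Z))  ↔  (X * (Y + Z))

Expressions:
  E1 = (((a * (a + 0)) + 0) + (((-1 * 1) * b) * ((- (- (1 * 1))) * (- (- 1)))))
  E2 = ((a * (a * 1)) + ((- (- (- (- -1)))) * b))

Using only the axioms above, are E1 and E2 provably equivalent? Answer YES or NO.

(1) (- (- (1 * 1)))  =[neg_neg →]=  (1 * 1)    ⊢ (((a * (a + 0)) + 0) + (((-1 * 1) * b) * ((1 * 1) * (- (- 1)))))
(2) (-1 * 1)  =[mul_one →]=  -1    ⊢ (((a * (a + 0)) + 0) + ((-1 * b) * ((1 * 1) * (- (- 1)))))
(3) (1 * 1)  =[mul_one →]=  1    ⊢ (((a * (a + 0)) + 0) + ((-1 * b) * (1 * (- (- 1)))))
(4) (- (- 1))  =[neg_neg →]=  1    ⊢ (((a * (a + 0)) + 0) + ((-1 * b) * (1 * 1)))
(5) ((-1 * b) * (1 * 1))  =[mul_assoc →]=  (-1 * (b * (1 * 1)))    ⊢ (((a * (a + 0)) + 0) + (-1 * (b * (1 * 1))))
(6) (a + 0)  =[add_zero →]=  a    ⊢ (((a * a) + 0) + (-1 * (b * (1 * 1))))
(7) (1 * 1)  =[mul_one →]=  1    ⊢ (((a * a) + 0) + (-1 * (b * 1)))
(8) ((a * a) + 0)  =[add_zero →]=  (a * a)    ⊢ ((a * a) + (-1 * (b * 1)))
(9) (b * 1)  =[mul_one →]=  b    ⊢ ((a * a) + (-1 * b))
(10) a  =[mul_one ←]=  (a * 1)    ⊢ ((a * (a * 1)) + (-1 * b))
(11) -1  =[neg_neg ←]=  (- (- -1))    ⊢ ((a * (a * 1)) + ((- (- -1)) * b))
(12) (- (- -1))  =[neg_neg ←]=  (- (- (- (- -1))))    ⊢ E2

YES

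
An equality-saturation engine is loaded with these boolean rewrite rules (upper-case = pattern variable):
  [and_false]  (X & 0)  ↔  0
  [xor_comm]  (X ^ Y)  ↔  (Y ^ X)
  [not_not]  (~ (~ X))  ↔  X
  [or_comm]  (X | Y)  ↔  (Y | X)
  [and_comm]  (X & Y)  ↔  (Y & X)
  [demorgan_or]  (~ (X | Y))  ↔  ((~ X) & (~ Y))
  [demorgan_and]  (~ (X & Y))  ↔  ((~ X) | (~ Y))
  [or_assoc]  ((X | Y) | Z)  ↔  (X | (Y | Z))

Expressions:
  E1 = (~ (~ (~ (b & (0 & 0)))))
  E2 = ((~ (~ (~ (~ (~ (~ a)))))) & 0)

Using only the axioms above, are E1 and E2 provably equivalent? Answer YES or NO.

NO

Every axiom is a valid identity, so a rewrite proof would force E1 and E2 to agree under every assignment.
At a=0, b=0: E1 = 1 but E2 = 0; they differ, so no derivation exists.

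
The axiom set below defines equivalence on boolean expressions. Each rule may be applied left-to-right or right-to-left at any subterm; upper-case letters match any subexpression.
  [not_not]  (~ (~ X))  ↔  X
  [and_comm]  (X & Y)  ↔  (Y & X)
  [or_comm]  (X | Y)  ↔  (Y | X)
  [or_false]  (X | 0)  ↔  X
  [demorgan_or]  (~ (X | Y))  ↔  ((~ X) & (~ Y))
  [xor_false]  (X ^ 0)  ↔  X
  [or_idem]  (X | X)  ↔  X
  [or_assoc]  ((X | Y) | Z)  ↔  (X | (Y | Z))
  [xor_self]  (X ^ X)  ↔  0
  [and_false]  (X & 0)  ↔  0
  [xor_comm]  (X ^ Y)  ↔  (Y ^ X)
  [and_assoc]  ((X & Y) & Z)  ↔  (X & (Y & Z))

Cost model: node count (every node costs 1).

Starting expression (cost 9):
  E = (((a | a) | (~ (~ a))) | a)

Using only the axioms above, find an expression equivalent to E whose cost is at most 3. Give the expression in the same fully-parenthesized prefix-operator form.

(1) (((a | a) | (~ (~ a))) | a)  =[or_assoc →]=  ((a | a) | ((~ (~ a)) | a))
(2) (~ (~ a))  =[not_not →]=  a    ⊢ ((a | a) | (a | a))
(3) ((a | a) | (a | a))  =[or_idem →]=  (a | a)    ⊢ cost 3, within 3

(a | a)   [cost 3]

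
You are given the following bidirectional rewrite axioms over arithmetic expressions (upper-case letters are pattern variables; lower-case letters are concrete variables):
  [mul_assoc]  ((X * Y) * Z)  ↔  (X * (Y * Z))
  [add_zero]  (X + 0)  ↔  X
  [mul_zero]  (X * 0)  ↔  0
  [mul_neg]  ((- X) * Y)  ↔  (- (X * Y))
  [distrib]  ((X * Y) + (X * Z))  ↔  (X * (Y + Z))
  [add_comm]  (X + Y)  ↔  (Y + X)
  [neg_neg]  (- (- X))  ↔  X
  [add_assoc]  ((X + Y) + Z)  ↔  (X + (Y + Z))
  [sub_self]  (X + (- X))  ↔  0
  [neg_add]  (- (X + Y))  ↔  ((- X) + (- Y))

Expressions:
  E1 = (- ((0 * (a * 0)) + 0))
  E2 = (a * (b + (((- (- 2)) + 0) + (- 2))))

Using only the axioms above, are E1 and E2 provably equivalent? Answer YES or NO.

All listed rules preserve value, hence provable equivalence implies equal values everywhere; look for a separating assignment.
a=1, b=1 gives E1 ↦ 0, E2 ↦ 1; values differ ⇒ not provably equivalent.

NO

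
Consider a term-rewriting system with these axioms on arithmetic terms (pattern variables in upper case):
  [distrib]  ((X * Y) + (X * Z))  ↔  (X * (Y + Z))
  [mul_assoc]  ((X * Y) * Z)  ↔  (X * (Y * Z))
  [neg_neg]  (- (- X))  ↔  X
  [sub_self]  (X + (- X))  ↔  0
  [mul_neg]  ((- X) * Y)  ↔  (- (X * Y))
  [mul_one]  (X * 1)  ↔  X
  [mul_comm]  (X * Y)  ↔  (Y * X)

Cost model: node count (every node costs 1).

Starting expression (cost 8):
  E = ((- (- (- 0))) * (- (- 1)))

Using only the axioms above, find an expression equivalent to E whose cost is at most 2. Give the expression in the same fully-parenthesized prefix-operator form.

1. [neg_neg →] (- (- (- 0)))  →  (- 0);  E = ((- 0) * (- (- 1)))
2. [neg_neg →] (- (- 1))  →  1;  E = ((- 0) * 1)
3. [mul_one →] ((- 0) * 1)  →  (- 0);  cost 2 ≤ 2, done

(- 0)   [cost 2]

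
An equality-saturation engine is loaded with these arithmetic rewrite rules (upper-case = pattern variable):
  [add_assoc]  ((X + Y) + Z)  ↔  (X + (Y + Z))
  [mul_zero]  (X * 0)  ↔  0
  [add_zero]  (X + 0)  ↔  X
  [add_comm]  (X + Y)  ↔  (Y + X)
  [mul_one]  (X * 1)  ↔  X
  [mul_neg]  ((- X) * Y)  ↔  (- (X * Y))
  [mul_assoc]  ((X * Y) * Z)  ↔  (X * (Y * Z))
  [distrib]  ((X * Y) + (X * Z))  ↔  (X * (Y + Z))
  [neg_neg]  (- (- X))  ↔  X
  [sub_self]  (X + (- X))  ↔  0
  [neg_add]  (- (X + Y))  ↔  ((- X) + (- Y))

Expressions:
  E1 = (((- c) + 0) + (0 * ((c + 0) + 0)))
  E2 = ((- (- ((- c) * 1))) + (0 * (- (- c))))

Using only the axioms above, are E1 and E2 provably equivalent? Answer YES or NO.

YES

step 1: add_zero (→) rewrites ((- c) + 0) into (- c), now ((- c) + (0 * ((c + 0) + 0)))
step 2: add_zero (→) rewrites ((c + 0) + 0) into (c + 0), now ((- c) + (0 * (c + 0)))
step 3: add_zero (→) rewrites (c + 0) into c, now ((- c) + (0 * c))
step 4: mul_one (←) rewrites (- c) into ((- c) * 1), now (((- c) * 1) + (0 * c))
step 5: neg_neg (←) rewrites ((- c) * 1) into (- (- ((- c) * 1))), now ((- (- ((- c) * 1))) + (0 * c))
step 6: neg_neg (←) rewrites c into (- (- c)), which is E2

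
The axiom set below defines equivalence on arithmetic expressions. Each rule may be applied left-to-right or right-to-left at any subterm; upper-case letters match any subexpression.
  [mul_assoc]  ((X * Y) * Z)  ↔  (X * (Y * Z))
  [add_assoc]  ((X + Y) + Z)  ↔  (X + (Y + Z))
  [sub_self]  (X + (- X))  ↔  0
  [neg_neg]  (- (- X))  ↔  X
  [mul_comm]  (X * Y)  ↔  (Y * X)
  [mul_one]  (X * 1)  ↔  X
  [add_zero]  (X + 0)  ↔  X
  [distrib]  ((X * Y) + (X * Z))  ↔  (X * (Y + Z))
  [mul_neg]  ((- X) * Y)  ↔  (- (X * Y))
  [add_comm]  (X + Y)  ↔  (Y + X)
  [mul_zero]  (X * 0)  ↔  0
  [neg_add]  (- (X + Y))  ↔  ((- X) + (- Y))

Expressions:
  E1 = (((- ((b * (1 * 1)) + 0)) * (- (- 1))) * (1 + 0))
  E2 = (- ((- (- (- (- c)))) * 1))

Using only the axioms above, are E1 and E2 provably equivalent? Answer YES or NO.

All listed rules preserve value, hence provable equivalence implies equal values everywhere; look for a separating assignment.
b=0, c=1 gives E1 ↦ 0, E2 ↦ -1; values differ ⇒ not provably equivalent.

NO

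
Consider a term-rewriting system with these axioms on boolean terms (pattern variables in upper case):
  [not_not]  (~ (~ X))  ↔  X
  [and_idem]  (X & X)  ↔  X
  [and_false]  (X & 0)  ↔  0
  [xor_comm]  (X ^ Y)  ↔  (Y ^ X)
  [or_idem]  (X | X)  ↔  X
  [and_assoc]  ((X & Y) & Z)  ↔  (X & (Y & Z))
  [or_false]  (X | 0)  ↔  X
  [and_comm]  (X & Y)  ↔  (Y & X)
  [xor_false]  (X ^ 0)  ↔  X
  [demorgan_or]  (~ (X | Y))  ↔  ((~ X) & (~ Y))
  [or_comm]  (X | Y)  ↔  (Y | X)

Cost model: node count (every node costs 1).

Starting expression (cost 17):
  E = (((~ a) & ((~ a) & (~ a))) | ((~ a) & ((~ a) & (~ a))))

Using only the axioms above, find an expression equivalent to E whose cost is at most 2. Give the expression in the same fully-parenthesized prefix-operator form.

(~ a)   [cost 2]

1. [or_idem →] (((~ a) & ((~ a) & (~ a))) | ((~ a) & ((~ a) & (~ a))))  →  ((~ a) & ((~ a) & (~ a)))
2. [and_idem →] ((~ a) & (~ a))  →  (~ a);  E = ((~ a) & (~ a))
3. [and_idem →] ((~ a) & (~ a))  →  (~ a);  cost 2 ≤ 2, done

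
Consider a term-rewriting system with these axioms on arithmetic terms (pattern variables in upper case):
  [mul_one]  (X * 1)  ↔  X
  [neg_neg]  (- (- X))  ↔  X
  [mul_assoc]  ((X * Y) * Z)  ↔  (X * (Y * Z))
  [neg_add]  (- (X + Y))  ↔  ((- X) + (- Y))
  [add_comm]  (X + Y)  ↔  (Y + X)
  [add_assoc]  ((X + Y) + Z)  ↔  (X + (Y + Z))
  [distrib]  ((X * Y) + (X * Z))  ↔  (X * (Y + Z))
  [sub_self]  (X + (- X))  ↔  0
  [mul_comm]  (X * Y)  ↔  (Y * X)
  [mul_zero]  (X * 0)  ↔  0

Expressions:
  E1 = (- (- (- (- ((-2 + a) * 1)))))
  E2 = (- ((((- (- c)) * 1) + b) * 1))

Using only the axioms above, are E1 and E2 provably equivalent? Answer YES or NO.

NO

Every axiom is a valid identity, so a rewrite proof would force E1 and E2 to agree under every assignment.
At a=0, b=0, c=0: E1 = -2 but E2 = 0; they differ, so no derivation exists.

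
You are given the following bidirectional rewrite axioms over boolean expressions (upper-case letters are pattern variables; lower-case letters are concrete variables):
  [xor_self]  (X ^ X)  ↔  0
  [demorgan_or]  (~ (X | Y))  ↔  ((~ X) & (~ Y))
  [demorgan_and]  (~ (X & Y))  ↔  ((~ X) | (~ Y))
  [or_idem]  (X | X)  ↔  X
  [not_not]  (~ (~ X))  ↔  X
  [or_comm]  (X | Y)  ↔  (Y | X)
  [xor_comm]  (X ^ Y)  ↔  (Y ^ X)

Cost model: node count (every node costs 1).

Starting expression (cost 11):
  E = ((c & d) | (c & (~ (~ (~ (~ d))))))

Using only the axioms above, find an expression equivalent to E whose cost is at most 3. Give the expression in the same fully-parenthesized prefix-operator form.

(c & d)   [cost 3]

(1) (~ (~ (~ d)))  =[not_not →]=  (~ d)    ⊢ ((c & d) | (c & (~ (~ d))))
(2) (~ (~ d))  =[not_not →]=  d    ⊢ ((c & d) | (c & d))
(3) ((c & d) | (c & d))  =[or_idem →]=  (c & d)    ⊢ cost 3, within 3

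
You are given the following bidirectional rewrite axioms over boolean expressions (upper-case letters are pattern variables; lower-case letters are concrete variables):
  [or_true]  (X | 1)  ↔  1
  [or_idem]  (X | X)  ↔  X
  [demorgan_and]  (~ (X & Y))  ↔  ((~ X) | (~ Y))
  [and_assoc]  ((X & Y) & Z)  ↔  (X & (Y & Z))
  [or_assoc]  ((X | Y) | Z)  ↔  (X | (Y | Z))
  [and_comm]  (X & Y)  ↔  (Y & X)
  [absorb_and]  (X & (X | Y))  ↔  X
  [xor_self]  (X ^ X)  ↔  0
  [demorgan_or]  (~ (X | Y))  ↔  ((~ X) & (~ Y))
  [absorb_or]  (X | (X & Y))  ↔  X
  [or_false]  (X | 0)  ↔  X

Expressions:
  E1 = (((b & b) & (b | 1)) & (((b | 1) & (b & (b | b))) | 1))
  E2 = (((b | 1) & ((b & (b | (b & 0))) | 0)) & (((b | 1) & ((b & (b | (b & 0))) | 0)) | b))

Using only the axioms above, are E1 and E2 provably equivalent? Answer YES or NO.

step 1: or_idem (→) rewrites (b | b) into b, now (((b & b) & (b | 1)) & (((b | 1) & (b & b)) | 1))
step 2: and_comm (→) rewrites ((b & b) & (b | 1)) into ((b | 1) & (b & b)), now (((b | 1) & (b & b)) & (((b | 1) & (b & b)) | 1))
step 3: absorb_and (→) rewrites (((b | 1) & (b & b)) & (((b | 1) & (b & b)) | 1)) into ((b | 1) & (b & b))
step 4: absorb_or (←) rewrites b into (b | (b & 0)), now ((b | 1) & (b & (b | (b & 0))))
step 5: or_false (←) rewrites (b & (b | (b & 0))) into ((b & (b | (b & 0))) | 0), now ((b | 1) & ((b & (b | (b & 0))) | 0))
step 6: absorb_and (←) rewrites ((b | 1) & ((b & (b | (b & 0))) | 0)) into (((b | 1) & ((b & (b | (b & 0))) | 0)) & (((b | 1) & ((b & (b | (b & 0))) | 0)) | b)), which is E2

YES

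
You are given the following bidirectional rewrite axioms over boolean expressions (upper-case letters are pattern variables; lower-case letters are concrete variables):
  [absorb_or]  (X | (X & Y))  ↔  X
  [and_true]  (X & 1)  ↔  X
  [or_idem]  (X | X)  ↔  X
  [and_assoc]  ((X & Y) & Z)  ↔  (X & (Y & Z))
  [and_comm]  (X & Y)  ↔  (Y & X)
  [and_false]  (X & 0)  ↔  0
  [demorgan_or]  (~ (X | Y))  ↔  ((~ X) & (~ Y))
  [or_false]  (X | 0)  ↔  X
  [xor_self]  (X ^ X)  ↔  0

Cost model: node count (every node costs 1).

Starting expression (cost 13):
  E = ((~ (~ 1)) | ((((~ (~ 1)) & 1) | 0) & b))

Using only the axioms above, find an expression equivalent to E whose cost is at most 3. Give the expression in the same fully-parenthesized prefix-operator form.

(1) ((~ (~ 1)) & 1)  =[and_true →]=  (~ (~ 1))    ⊢ ((~ (~ 1)) | (((~ (~ 1)) | 0) & b))
(2) ((~ (~ 1)) | 0)  =[or_false →]=  (~ (~ 1))    ⊢ ((~ (~ 1)) | ((~ (~ 1)) & b))
(3) ((~ (~ 1)) | ((~ (~ 1)) & b))  =[absorb_or →]=  (~ (~ 1))    ⊢ cost 3, within 3

(~ (~ 1))   [cost 3]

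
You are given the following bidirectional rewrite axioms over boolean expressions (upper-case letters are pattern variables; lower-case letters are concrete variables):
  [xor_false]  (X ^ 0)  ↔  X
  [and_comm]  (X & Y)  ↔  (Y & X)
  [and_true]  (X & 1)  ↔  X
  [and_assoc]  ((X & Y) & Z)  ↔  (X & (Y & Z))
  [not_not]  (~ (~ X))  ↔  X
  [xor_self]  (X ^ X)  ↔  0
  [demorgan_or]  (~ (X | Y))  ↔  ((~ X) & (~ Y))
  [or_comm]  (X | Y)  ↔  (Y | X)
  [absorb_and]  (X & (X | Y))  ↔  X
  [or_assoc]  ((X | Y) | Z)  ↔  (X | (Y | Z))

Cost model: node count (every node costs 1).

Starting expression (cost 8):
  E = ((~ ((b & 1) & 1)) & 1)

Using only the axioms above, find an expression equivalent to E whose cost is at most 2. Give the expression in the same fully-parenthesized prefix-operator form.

1. [and_true →] (b & 1)  →  b;  E = ((~ (b & 1)) & 1)
2. [and_true →] ((~ (b & 1)) & 1)  →  (~ (b & 1))
3. [and_true →] (b & 1)  →  b;  cost 2 ≤ 2, done

(~ b)   [cost 2]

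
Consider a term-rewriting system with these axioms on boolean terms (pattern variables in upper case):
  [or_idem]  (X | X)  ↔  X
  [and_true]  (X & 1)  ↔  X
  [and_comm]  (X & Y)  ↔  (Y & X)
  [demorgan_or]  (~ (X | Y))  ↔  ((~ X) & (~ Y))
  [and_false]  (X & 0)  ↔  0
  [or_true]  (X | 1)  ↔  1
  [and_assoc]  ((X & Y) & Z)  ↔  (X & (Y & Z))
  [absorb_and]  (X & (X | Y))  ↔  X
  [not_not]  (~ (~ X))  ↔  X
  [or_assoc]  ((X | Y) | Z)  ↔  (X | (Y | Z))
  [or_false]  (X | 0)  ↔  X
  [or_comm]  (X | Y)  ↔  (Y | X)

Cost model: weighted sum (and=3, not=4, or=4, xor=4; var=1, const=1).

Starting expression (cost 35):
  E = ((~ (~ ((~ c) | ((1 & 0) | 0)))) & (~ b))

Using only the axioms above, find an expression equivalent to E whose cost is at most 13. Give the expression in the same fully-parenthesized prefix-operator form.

((~ c) & (~ b))   [cost 13]

(1) (1 & 0)  =[and_false →]=  0    ⊢ ((~ (~ ((~ c) | (0 | 0)))) & (~ b))
(2) (~ (~ ((~ c) | (0 | 0))))  =[not_not →]=  ((~ c) | (0 | 0))    ⊢ (((~ c) | (0 | 0)) & (~ b))
(3) (0 | 0)  =[or_false →]=  0    ⊢ (((~ c) | 0) & (~ b))
(4) ((~ c) | 0)  =[or_false →]=  (~ c)    ⊢ cost 13, within 13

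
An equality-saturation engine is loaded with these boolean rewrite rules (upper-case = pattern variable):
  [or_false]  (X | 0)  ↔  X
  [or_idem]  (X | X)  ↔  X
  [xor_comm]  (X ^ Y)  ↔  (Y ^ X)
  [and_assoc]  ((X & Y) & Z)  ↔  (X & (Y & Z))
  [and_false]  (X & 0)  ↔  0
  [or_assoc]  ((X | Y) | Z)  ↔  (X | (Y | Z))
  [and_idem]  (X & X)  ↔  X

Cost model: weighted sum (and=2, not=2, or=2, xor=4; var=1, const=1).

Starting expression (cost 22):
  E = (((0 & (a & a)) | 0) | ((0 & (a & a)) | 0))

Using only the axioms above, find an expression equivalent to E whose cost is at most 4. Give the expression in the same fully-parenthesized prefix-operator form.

(0 & a)   [cost 4]

(1) (((0 & (a & a)) | 0) | ((0 & (a & a)) | 0))  =[or_idem →]=  ((0 & (a & a)) | 0)
(2) (a & a)  =[and_idem →]=  a    ⊢ ((0 & a) | 0)
(3) ((0 & a) | 0)  =[or_false →]=  (0 & a)    ⊢ cost 4, within 4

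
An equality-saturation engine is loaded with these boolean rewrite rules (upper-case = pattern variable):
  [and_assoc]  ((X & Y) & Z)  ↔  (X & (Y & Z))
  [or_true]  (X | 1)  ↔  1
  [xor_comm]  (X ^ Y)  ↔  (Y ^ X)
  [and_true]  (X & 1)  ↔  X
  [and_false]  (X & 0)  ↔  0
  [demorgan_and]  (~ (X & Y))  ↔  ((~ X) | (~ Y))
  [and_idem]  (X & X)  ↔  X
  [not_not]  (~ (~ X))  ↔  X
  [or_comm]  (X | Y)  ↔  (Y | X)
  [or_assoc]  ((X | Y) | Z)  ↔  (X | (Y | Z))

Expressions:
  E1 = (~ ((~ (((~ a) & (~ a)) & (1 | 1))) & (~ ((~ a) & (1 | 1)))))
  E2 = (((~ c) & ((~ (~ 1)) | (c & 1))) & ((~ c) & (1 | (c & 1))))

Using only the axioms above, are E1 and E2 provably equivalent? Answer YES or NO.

Every axiom is a valid identity, so a rewrite proof would force E1 and E2 to agree under every assignment.
At a=0, c=1: E1 = 1 but E2 = 0; they differ, so no derivation exists.

NO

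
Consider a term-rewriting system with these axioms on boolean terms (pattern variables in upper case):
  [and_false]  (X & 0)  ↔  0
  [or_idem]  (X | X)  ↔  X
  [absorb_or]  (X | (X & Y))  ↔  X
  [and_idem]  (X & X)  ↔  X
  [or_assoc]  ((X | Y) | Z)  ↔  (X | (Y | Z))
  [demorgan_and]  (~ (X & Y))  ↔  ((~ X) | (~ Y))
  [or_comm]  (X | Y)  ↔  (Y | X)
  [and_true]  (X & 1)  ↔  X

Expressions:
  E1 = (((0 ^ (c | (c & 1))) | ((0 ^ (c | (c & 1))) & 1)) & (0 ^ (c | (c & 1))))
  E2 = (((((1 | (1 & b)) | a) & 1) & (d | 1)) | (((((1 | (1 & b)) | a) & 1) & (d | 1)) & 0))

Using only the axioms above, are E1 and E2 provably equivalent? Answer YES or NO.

The axioms are sound identities: if E1 ↔* E2 then E1 and E2 evaluate identically under any assignment.
Under a=0, b=0, c=0, d=0: E1 evaluates to 0, E2 to 1. Distinct ⇒ no rewrite sequence connects them.

NO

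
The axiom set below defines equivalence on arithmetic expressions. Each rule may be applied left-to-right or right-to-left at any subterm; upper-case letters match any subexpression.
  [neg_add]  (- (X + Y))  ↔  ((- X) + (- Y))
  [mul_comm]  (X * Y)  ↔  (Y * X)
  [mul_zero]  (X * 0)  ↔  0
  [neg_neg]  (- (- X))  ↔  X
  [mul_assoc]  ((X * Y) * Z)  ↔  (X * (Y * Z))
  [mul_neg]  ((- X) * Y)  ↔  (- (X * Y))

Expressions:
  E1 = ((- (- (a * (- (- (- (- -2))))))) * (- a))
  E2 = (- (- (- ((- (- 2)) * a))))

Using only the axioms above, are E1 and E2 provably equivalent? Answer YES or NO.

The axioms are sound identities: if E1 ↔* E2 then E1 and E2 evaluate identically under any assignment.
Under a=1: E1 evaluates to 2, E2 to -2. Distinct ⇒ no rewrite sequence connects them.

NO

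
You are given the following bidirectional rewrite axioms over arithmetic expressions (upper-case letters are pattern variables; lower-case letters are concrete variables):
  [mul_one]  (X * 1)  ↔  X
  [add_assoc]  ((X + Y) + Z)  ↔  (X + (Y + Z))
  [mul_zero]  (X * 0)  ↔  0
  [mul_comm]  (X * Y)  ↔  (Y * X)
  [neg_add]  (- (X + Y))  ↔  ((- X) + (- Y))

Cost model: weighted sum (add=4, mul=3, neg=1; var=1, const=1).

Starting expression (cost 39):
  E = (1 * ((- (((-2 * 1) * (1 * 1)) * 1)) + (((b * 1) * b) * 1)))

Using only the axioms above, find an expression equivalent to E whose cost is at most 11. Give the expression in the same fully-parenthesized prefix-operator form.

((- -2) + (b * b))   [cost 11]

1. [mul_one →] (((-2 * 1) * (1 * 1)) * 1)  →  ((-2 * 1) * (1 * 1));  E = (1 * ((- ((-2 * 1) * (1 * 1))) + (((b * 1) * b) * 1)))
2. [mul_one →] (-2 * 1)  →  -2;  E = (1 * ((- (-2 * (1 * 1))) + (((b * 1) * b) * 1)))
3. [mul_one →] (b * 1)  →  b;  E = (1 * ((- (-2 * (1 * 1))) + ((b * b) * 1)))
4. [mul_one →] ((b * b) * 1)  →  (b * b);  E = (1 * ((- (-2 * (1 * 1))) + (b * b)))
5. [mul_comm →] (1 * ((- (-2 * (1 * 1))) + (b * b)))  →  (((- (-2 * (1 * 1))) + (b * b)) * 1)
6. [mul_one →] (((- (-2 * (1 * 1))) + (b * b)) * 1)  →  ((- (-2 * (1 * 1))) + (b * b))
7. [mul_one →] (1 * 1)  →  1;  E = ((- (-2 * 1)) + (b * b))
8. [mul_one →] (-2 * 1)  →  -2;  cost 11 ≤ 11, done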